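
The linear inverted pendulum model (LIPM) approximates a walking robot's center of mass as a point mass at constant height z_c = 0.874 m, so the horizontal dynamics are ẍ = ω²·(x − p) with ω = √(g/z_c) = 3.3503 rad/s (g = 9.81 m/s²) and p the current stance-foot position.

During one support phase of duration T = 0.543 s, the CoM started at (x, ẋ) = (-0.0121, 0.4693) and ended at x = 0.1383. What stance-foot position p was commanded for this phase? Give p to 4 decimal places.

ωT = 3.3503·0.543 = 1.819213; cosh(ωT) = 3.164578, sinh(ωT) = 3.002425
x(T) = p + (x₀−p)·cosh(ωT) + (ẋ₀/ω)·sinh(ωT) ⇒ p·(1 − cosh) = x(T) − x₀·cosh − (ẋ₀/ω)·sinh
numerator   = 0.1383 − (-0.0121)·3.164578 − (0.4693/3.3503)·3.002425 = -0.243979
denominator = 1 − 3.164578 = -2.164578
p = -0.243979 / -2.164578 = 0.1127

p = 0.1127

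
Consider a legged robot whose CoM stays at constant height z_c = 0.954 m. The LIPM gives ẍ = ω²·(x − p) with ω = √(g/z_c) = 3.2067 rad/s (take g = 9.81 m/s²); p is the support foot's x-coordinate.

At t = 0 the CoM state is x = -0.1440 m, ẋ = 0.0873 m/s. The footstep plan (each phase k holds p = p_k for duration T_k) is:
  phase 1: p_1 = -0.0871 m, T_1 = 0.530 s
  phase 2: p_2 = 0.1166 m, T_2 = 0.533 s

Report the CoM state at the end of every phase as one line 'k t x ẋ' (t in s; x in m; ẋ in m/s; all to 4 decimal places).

phase 1: p=-0.0871, T=0.530, ωT=1.699551, cosh=2.827128, sinh=2.644362; start (x,ẋ)=(-0.144000, 0.087300) → end (x,ẋ)=(-0.175973, -0.235685)
phase 2: p=0.1166, T=0.533, ωT=1.709171, cosh=2.852698, sinh=2.671682; start (x,ẋ)=(-0.175973, -0.235685) → end (x,ẋ)=(-0.914385, -3.178893)

1 0.5300 -0.1760 -0.2357
2 1.0630 -0.9144 -3.1789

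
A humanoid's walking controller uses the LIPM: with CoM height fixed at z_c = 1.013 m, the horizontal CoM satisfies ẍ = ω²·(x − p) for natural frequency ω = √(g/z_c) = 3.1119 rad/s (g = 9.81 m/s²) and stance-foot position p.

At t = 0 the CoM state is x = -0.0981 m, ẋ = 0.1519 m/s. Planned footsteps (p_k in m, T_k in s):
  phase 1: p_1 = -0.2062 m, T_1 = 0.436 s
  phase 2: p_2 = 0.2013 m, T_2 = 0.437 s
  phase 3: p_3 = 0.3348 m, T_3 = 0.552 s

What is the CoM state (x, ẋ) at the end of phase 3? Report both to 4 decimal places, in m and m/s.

x = 2.1333, ẋ = 5.7274

phase 1: p=-0.2062, T=0.436, ωT=1.356788, cosh=2.070593, sinh=1.813107; start (x,ẋ)=(-0.098100, 0.151900) → end (x,ẋ)=(0.106134, 0.924446)
phase 2: p=0.2013, T=0.437, ωT=1.359900, cosh=2.076246, sinh=1.819559; start (x,ẋ)=(0.106134, 0.924446) → end (x,ẋ)=(0.544244, 1.380517)
phase 3: p=0.3348, T=0.552, ωT=1.717769, cosh=2.875774, sinh=2.696308; start (x,ẋ)=(0.544244, 1.380517) → end (x,ẋ)=(2.133264, 5.727426)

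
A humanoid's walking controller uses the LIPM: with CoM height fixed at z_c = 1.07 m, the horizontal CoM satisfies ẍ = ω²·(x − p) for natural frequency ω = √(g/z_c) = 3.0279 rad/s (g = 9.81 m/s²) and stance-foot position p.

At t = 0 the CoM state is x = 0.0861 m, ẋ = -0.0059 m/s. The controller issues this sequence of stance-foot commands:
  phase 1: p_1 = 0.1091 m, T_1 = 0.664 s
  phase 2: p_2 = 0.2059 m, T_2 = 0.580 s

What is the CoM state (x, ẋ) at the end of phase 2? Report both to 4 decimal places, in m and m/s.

phase 1: p=0.1091, T=0.664, ωT=2.010526, cosh=3.800580, sinh=3.666661; start (x,ẋ)=(0.086100, -0.005900) → end (x,ẋ)=(0.014542, -0.277776)
phase 2: p=0.2059, T=0.580, ωT=1.756182, cosh=2.981495, sinh=2.808792; start (x,ẋ)=(0.014542, -0.277776) → end (x,ẋ)=(-0.622308, -2.455638)

x = -0.6223, ẋ = -2.4556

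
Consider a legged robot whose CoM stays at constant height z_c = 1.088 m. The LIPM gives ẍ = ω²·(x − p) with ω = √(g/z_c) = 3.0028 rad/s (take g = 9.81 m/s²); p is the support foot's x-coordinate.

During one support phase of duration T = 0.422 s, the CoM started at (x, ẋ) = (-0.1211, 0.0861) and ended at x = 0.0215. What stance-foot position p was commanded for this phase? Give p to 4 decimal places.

ωT = 3.0028·0.422 = 1.267182; cosh(ωT) = 1.916228, sinh(ωT) = 1.634603
x(T) = p + (x₀−p)·cosh(ωT) + (ẋ₀/ω)·sinh(ωT) ⇒ p·(1 − cosh) = x(T) − x₀·cosh − (ẋ₀/ω)·sinh
numerator   = 0.0215 − (-0.1211)·1.916228 − (0.0861/3.0028)·1.634603 = 0.206686
denominator = 1 − 1.916228 = -0.916228
p = 0.206686 / -0.916228 = -0.2256

p = -0.2256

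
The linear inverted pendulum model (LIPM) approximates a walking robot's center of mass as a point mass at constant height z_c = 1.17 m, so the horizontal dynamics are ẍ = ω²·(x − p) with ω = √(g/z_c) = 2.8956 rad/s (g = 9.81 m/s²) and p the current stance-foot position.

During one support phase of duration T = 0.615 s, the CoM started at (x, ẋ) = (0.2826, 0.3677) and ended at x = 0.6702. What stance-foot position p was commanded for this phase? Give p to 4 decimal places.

ωT = 2.8956·0.615 = 1.780794; cosh(ωT) = 3.051535, sinh(ωT) = 2.883031
x(T) = p + (x₀−p)·cosh(ωT) + (ẋ₀/ω)·sinh(ωT) ⇒ p·(1 − cosh) = x(T) − x₀·cosh − (ẋ₀/ω)·sinh
numerator   = 0.6702 − (0.2826)·3.051535 − (0.3677/2.8956)·2.883031 = -0.558268
denominator = 1 − 3.051535 = -2.051535
p = -0.558268 / -2.051535 = 0.2721

p = 0.2721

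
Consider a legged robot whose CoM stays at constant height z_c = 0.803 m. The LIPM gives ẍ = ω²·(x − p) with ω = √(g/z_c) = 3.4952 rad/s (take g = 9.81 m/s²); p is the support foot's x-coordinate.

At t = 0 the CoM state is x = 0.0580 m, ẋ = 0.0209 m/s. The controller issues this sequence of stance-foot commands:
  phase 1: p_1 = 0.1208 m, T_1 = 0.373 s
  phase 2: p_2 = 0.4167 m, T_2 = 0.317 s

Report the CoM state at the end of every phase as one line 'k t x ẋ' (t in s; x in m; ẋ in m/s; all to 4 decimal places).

1 0.3730 0.0068 -0.3331
2 0.6900 -0.4001 -2.4919

phase 1: p=0.1208, T=0.373, ωT=1.303710, cosh=1.977228, sinh=1.705705; start (x,ẋ)=(0.058000, 0.020900) → end (x,ẋ)=(0.006830, -0.333076)
phase 2: p=0.4167, T=0.317, ωT=1.107978, cosh=1.679228, sinh=1.349002; start (x,ẋ)=(0.006830, -0.333076) → end (x,ẋ)=(-0.400119, -2.491863)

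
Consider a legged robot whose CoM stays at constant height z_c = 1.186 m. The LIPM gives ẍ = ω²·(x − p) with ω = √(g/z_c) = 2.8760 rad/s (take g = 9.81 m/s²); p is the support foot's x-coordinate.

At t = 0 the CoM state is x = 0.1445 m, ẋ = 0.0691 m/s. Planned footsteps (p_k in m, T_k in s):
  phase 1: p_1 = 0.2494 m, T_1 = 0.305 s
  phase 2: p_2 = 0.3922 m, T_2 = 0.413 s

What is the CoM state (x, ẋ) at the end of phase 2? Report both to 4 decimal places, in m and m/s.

x = -0.1908, ẋ = -1.5044

phase 1: p=0.2494, T=0.305, ωT=0.877180, cosh=1.410032, sinh=0.994078; start (x,ẋ)=(0.144500, 0.069100) → end (x,ẋ)=(0.125372, -0.202473)
phase 2: p=0.3922, T=0.413, ωT=1.187788, cosh=1.792357, sinh=1.487462; start (x,ẋ)=(0.125372, -0.202473) → end (x,ẋ)=(-0.190770, -1.504378)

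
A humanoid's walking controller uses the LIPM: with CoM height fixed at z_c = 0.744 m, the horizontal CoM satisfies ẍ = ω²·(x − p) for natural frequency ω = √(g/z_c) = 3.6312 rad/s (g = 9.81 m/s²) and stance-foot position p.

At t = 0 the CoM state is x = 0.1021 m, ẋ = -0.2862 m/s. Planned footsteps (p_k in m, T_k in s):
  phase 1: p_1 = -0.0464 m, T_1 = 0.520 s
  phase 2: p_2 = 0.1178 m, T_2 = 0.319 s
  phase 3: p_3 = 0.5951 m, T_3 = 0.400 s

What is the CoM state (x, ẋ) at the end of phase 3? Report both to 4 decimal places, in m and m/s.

x = 1.5305, ẋ = 3.8369

phase 1: p=-0.0464, T=0.520, ωT=1.888224, cosh=3.379482, sinh=3.228141; start (x,ẋ)=(0.102100, -0.286200) → end (x,ẋ)=(0.201021, 0.773513)
phase 2: p=0.1178, T=0.319, ωT=1.158353, cosh=1.749343, sinh=1.435340; start (x,ẋ)=(0.201021, 0.773513) → end (x,ẋ)=(0.569136, 1.786888)
phase 3: p=0.5951, T=0.400, ωT=1.452480, cosh=2.253845, sinh=2.019855; start (x,ẋ)=(0.569136, 1.786888) → end (x,ẋ)=(1.530538, 3.836936)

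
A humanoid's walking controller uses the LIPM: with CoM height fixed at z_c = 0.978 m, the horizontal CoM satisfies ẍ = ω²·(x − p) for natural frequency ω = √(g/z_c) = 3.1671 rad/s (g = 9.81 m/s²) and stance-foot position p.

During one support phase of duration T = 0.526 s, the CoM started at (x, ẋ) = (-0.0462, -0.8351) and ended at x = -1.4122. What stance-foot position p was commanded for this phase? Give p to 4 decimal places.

p = 0.3524

ωT = 3.1671·0.526 = 1.665895; cosh(ωT) = 2.739713, sinh(ωT) = 2.550691
x(T) = p + (x₀−p)·cosh(ωT) + (ẋ₀/ω)·sinh(ωT) ⇒ p·(1 − cosh) = x(T) − x₀·cosh − (ẋ₀/ω)·sinh
numerator   = -1.4122 − (-0.0462)·2.739713 − (-0.8351/3.1671)·2.550691 = -0.613060
denominator = 1 − 2.739713 = -1.739713
p = -0.613060 / -1.739713 = 0.3524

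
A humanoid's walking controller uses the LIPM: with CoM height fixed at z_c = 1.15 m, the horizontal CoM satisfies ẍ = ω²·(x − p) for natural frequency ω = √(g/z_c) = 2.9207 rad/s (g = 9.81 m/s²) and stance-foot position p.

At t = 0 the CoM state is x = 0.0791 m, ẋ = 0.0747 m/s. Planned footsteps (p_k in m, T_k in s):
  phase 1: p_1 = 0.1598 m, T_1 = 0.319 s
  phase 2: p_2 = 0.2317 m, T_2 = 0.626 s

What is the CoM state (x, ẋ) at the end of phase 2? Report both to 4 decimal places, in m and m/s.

x = -0.4367, ẋ = -1.8988

phase 1: p=0.1598, T=0.319, ωT=0.931703, cosh=1.466356, sinh=1.072474; start (x,ẋ)=(0.079100, 0.074700) → end (x,ẋ)=(0.068895, -0.143246)
phase 2: p=0.2317, T=0.626, ωT=1.828358, cosh=3.192169, sinh=3.031492; start (x,ẋ)=(0.068895, -0.143246) → end (x,ẋ)=(-0.436681, -1.898755)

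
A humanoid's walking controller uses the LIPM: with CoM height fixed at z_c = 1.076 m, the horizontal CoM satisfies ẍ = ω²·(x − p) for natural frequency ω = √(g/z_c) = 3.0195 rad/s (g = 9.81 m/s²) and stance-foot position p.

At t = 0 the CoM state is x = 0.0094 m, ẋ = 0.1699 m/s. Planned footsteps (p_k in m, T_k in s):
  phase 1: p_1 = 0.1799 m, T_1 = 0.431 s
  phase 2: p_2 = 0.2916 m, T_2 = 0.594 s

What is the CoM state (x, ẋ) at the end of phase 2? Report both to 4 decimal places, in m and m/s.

x = -1.3201, ẋ = -4.7793

phase 1: p=0.1799, T=0.431, ωT=1.301404, cosh=1.973302, sinh=1.701152; start (x,ẋ)=(0.009400, 0.169900) → end (x,ẋ)=(-0.060828, -0.540531)
phase 2: p=0.2916, T=0.594, ωT=1.793583, cosh=3.088657, sinh=2.922294; start (x,ẋ)=(-0.060828, -0.540531) → end (x,ẋ)=(-1.320060, -4.779295)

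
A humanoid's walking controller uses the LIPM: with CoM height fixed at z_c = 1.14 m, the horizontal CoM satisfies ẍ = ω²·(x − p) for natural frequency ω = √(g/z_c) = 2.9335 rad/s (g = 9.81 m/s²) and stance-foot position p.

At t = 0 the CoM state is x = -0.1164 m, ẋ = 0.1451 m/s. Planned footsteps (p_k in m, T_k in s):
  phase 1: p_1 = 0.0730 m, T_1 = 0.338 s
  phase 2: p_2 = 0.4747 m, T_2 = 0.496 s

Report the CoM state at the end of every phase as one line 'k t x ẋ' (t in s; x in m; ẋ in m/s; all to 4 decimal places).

phase 1: p=0.0730, T=0.338, ωT=0.991523, cosh=1.533174, sinh=1.162163; start (x,ẋ)=(-0.116400, 0.145100) → end (x,ẋ)=(-0.159899, -0.423240)
phase 2: p=0.4747, T=0.496, ωT=1.455016, cosh=2.258974, sinh=2.025578; start (x,ẋ)=(-0.159899, -0.423240) → end (x,ẋ)=(-1.251089, -4.726895)

1 0.3380 -0.1599 -0.4232
2 0.8340 -1.2511 -4.7269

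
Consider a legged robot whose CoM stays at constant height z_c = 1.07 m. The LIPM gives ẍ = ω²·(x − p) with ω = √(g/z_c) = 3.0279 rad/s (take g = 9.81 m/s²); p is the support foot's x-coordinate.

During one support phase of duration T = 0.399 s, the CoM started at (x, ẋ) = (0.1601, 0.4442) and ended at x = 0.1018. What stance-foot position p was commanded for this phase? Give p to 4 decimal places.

ωT = 3.0279·0.399 = 1.208132; cosh(ωT) = 1.822991, sinh(ωT) = 1.524236
x(T) = p + (x₀−p)·cosh(ωT) + (ẋ₀/ω)·sinh(ωT) ⇒ p·(1 − cosh) = x(T) − x₀·cosh − (ẋ₀/ω)·sinh
numerator   = 0.1018 − (0.1601)·1.822991 − (0.4442/3.0279)·1.524236 = -0.413670
denominator = 1 − 1.822991 = -0.822991
p = -0.413670 / -0.822991 = 0.5026

p = 0.5026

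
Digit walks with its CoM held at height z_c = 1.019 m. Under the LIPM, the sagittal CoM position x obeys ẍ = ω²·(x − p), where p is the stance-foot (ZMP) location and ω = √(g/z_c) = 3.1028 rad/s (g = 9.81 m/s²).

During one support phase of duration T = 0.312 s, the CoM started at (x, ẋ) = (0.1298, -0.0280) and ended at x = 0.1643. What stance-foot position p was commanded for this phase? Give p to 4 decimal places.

p = 0.0416

ωT = 3.1028·0.312 = 0.968074; cosh(ωT) = 1.506341, sinh(ωT) = 1.126527
x(T) = p + (x₀−p)·cosh(ωT) + (ẋ₀/ω)·sinh(ωT) ⇒ p·(1 − cosh) = x(T) − x₀·cosh − (ẋ₀/ω)·sinh
numerator   = 0.1643 − (0.1298)·1.506341 − (-0.0280/3.1028)·1.126527 = -0.021057
denominator = 1 − 1.506341 = -0.506341
p = -0.021057 / -0.506341 = 0.0416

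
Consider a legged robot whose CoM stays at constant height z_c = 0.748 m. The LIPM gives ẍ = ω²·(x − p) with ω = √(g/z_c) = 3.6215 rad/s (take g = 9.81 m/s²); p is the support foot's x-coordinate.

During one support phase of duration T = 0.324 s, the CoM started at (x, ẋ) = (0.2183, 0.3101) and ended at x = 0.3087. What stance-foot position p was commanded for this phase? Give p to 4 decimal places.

p = 0.2634

ωT = 3.6215·0.324 = 1.173366; cosh(ωT) = 1.771090, sinh(ωT) = 1.461766
x(T) = p + (x₀−p)·cosh(ωT) + (ẋ₀/ω)·sinh(ωT) ⇒ p·(1 − cosh) = x(T) − x₀·cosh − (ẋ₀/ω)·sinh
numerator   = 0.3087 − (0.2183)·1.771090 − (0.3101/3.6215)·1.461766 = -0.203096
denominator = 1 − 1.771090 = -0.771090
p = -0.203096 / -0.771090 = 0.2634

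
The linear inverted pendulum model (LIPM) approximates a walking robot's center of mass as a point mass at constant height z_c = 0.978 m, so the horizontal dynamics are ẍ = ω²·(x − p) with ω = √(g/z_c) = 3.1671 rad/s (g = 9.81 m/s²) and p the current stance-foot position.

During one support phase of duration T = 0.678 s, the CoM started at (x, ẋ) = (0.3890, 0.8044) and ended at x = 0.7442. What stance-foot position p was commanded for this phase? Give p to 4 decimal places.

p = 0.6038

ωT = 3.1671·0.678 = 2.147294; cosh(ωT) = 4.339229, sinh(ωT) = 4.222429
x(T) = p + (x₀−p)·cosh(ωT) + (ẋ₀/ω)·sinh(ωT) ⇒ p·(1 − cosh) = x(T) − x₀·cosh − (ẋ₀/ω)·sinh
numerator   = 0.7442 − (0.3890)·4.339229 − (0.8044/3.1671)·4.222429 = -2.016199
denominator = 1 − 4.339229 = -3.339229
p = -2.016199 / -3.339229 = 0.6038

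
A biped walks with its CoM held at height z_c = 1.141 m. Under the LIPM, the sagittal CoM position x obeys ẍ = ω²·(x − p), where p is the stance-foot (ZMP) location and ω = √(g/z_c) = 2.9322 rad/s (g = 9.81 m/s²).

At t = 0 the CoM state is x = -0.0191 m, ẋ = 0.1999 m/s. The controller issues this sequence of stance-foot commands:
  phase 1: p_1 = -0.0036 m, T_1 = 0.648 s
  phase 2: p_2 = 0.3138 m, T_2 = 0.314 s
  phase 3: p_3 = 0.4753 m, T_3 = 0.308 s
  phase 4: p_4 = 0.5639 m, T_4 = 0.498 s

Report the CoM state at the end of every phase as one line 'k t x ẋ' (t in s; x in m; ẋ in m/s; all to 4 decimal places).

phase 1: p=-0.0036, T=0.648, ωT=1.900066, cosh=3.417946, sinh=3.268387; start (x,ẋ)=(-0.019100, 0.199900) → end (x,ẋ)=(0.166241, 0.534702)
phase 2: p=0.3138, T=0.314, ωT=0.920711, cosh=1.454655, sinh=1.056419; start (x,ẋ)=(0.166241, 0.534702) → end (x,ẋ)=(0.291796, 0.320724)
phase 3: p=0.4753, T=0.308, ωT=0.903118, cosh=1.436294, sinh=1.030990; start (x,ẋ)=(0.291796, 0.320724) → end (x,ẋ)=(0.324504, -0.094090)
phase 4: p=0.5639, T=0.498, ωT=1.460236, cosh=2.269578, sinh=2.037396; start (x,ẋ)=(0.324504, -0.094090) → end (x,ẋ)=(-0.044804, -1.643708)

1 0.6480 0.1662 0.5347
2 0.9620 0.2918 0.3207
3 1.2700 0.3245 -0.0941
4 1.7680 -0.0448 -1.6437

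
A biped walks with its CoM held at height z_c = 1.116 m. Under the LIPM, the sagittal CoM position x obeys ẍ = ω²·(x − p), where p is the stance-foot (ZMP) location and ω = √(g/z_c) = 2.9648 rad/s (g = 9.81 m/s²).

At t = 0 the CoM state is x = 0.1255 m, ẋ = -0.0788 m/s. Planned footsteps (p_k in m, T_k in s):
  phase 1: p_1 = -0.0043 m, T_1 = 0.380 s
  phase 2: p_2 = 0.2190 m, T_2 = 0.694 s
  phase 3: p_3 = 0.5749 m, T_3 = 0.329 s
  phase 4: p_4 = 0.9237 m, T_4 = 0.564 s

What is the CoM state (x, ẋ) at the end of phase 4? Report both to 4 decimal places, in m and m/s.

phase 1: p=-0.0043, T=0.380, ωT=1.126624, cosh=1.704674, sinh=1.380549; start (x,ẋ)=(0.125500, -0.078800) → end (x,ẋ)=(0.180274, 0.396950)
phase 2: p=0.2190, T=0.694, ωT=2.057571, cosh=3.977350, sinh=3.849586; start (x,ẋ)=(0.180274, 0.396950) → end (x,ẋ)=(0.580384, 1.136816)
phase 3: p=0.5749, T=0.329, ωT=0.975419, cosh=1.514657, sinh=1.137622; start (x,ẋ)=(0.580384, 1.136816) → end (x,ẋ)=(1.019413, 1.740382)
phase 4: p=0.9237, T=0.564, ωT=1.672147, cosh=2.755715, sinh=2.567872; start (x,ẋ)=(1.019413, 1.740382) → end (x,ẋ)=(2.694837, 5.524682)

x = 2.6948, ẋ = 5.5247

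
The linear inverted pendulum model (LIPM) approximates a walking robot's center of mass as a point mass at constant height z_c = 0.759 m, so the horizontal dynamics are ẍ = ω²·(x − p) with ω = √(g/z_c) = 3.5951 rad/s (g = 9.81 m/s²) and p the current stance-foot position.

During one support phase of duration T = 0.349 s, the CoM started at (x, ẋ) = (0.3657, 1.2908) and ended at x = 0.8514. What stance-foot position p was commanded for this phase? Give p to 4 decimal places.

p = 0.4691

ωT = 3.5951·0.349 = 1.254690; cosh(ωT) = 1.895958, sinh(ωT) = 1.610793
x(T) = p + (x₀−p)·cosh(ωT) + (ẋ₀/ω)·sinh(ωT) ⇒ p·(1 − cosh) = x(T) − x₀·cosh − (ẋ₀/ω)·sinh
numerator   = 0.8514 − (0.3657)·1.895958 − (1.2908/3.5951)·1.610793 = -0.420298
denominator = 1 − 1.895958 = -0.895958
p = -0.420298 / -0.895958 = 0.4691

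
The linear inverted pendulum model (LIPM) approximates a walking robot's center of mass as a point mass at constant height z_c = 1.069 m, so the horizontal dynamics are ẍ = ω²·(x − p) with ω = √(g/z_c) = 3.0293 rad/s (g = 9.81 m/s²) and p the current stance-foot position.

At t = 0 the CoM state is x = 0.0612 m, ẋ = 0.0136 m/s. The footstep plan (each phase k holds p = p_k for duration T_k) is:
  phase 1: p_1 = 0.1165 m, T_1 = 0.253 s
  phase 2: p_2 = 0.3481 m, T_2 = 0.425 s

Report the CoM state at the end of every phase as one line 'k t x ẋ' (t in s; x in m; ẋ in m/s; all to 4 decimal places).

1 0.2530 0.0479 -0.1235
2 0.6780 -0.3054 -1.7628

phase 1: p=0.1165, T=0.253, ωT=0.766413, cosh=1.308355, sinh=0.843678; start (x,ẋ)=(0.061200, 0.013600) → end (x,ẋ)=(0.047936, -0.123540)
phase 2: p=0.3481, T=0.425, ωT=1.287453, cosh=1.949758, sinh=1.673785; start (x,ẋ)=(0.047936, -0.123540) → end (x,ẋ)=(-0.305408, -1.762825)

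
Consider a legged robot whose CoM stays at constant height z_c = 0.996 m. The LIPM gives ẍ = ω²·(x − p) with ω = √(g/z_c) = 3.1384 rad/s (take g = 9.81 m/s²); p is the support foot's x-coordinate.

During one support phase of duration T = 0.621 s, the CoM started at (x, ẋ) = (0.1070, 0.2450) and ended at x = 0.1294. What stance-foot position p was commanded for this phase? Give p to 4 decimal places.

ωT = 3.1384·0.621 = 1.948946; cosh(ωT) = 3.581855, sinh(ωT) = 3.439431
x(T) = p + (x₀−p)·cosh(ωT) + (ẋ₀/ω)·sinh(ωT) ⇒ p·(1 − cosh) = x(T) − x₀·cosh − (ẋ₀/ω)·sinh
numerator   = 0.1294 − (0.1070)·3.581855 − (0.2450/3.1384)·3.439431 = -0.522359
denominator = 1 − 3.581855 = -2.581855
p = -0.522359 / -2.581855 = 0.2023

p = 0.2023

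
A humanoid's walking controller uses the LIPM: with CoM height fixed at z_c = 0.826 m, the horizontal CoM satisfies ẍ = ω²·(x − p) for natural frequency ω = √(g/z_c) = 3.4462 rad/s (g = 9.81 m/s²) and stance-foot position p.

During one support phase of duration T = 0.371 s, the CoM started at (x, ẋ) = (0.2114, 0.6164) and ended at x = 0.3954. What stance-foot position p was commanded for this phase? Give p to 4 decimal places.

ωT = 3.4462·0.371 = 1.278540; cosh(ωT) = 1.934918, sinh(ωT) = 1.656475
x(T) = p + (x₀−p)·cosh(ωT) + (ẋ₀/ω)·sinh(ωT) ⇒ p·(1 − cosh) = x(T) − x₀·cosh − (ẋ₀/ω)·sinh
numerator   = 0.3954 − (0.2114)·1.934918 − (0.6164/3.4462)·1.656475 = -0.309925
denominator = 1 − 1.934918 = -0.934918
p = -0.309925 / -0.934918 = 0.3315

p = 0.3315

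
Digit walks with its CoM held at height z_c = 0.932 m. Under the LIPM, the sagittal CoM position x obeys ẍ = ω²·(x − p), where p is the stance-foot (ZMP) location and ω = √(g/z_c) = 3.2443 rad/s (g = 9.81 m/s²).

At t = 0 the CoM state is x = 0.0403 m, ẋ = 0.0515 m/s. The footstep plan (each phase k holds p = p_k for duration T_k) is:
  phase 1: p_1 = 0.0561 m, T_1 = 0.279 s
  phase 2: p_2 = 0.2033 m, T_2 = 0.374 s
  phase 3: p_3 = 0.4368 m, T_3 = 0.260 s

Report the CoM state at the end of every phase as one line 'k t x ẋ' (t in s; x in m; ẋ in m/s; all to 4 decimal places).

1 0.2790 0.0498 0.0211
2 0.6530 -0.0678 -0.7253
3 0.9130 -0.4700 -2.5497

phase 1: p=0.0561, T=0.279, ωT=0.905160, cosh=1.438402, sinh=1.033925; start (x,ẋ)=(0.040300, 0.051500) → end (x,ẋ)=(0.049786, 0.021079)
phase 2: p=0.2033, T=0.374, ωT=1.213368, cosh=1.830997, sinh=1.533802; start (x,ẋ)=(0.049786, 0.021079) → end (x,ẋ)=(-0.067819, -0.725309)
phase 3: p=0.4368, T=0.260, ωT=0.843518, cosh=1.377362, sinh=0.947168; start (x,ẋ)=(-0.067819, -0.725309) → end (x,ẋ)=(-0.469996, -2.549655)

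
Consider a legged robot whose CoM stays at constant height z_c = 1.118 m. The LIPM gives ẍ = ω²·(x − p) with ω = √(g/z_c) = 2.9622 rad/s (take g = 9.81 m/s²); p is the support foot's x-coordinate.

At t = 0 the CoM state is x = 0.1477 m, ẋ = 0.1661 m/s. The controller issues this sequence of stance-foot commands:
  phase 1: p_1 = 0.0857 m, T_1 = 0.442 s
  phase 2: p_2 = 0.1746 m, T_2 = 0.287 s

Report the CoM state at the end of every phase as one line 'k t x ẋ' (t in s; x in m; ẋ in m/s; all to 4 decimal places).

1 0.4420 0.3051 0.6453
2 0.7290 0.5636 1.2627

phase 1: p=0.0857, T=0.442, ωT=1.309292, cosh=1.986782, sinh=1.716771; start (x,ẋ)=(0.147700, 0.166100) → end (x,ẋ)=(0.305145, 0.645300)
phase 2: p=0.1746, T=0.287, ωT=0.850151, cosh=1.383676, sinh=0.956325; start (x,ẋ)=(0.305145, 0.645300) → end (x,ẋ)=(0.563563, 1.262699)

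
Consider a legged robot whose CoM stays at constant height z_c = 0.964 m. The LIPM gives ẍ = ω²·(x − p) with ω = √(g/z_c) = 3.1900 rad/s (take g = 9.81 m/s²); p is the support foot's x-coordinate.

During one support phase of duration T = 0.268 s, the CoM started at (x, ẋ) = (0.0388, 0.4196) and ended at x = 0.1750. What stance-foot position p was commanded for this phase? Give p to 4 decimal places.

ωT = 3.1900·0.268 = 0.854920; cosh(ωT) = 1.388252, sinh(ωT) = 0.962935
x(T) = p + (x₀−p)·cosh(ωT) + (ẋ₀/ω)·sinh(ωT) ⇒ p·(1 − cosh) = x(T) − x₀·cosh − (ẋ₀/ω)·sinh
numerator   = 0.1750 − (0.0388)·1.388252 − (0.4196/3.1900)·0.962935 = -0.005525
denominator = 1 − 1.388252 = -0.388252
p = -0.005525 / -0.388252 = 0.0142

p = 0.0142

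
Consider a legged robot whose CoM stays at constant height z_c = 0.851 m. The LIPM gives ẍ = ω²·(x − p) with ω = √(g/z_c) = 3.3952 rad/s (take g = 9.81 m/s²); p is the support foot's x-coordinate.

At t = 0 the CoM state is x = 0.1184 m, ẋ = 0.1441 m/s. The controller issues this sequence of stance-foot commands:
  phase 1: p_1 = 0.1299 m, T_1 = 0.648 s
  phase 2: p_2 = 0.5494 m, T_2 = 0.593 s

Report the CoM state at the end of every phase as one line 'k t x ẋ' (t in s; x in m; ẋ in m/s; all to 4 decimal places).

1 0.6480 0.2666 0.4843
2 1.2410 -0.0040 -1.6861

phase 1: p=0.1299, T=0.648, ωT=2.200090, cosh=4.568308, sinh=4.457514; start (x,ẋ)=(0.118400, 0.144100) → end (x,ẋ)=(0.266552, 0.484250)
phase 2: p=0.5494, T=0.593, ωT=2.013354, cosh=3.810964, sinh=3.677424; start (x,ẋ)=(0.266552, 0.484250) → end (x,ẋ)=(-0.004022, -1.686070)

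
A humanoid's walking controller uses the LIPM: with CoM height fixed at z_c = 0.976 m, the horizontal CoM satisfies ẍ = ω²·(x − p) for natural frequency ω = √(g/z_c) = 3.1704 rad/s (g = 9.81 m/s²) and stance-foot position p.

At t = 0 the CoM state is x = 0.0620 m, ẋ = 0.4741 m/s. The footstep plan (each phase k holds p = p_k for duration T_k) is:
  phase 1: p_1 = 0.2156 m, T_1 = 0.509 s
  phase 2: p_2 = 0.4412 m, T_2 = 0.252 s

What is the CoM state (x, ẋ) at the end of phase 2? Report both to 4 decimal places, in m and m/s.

phase 1: p=0.2156, T=0.509, ωT=1.613734, cosh=2.610334, sinh=2.411191; start (x,ẋ)=(0.062000, 0.474100) → end (x,ẋ)=(0.175221, 0.063373)
phase 2: p=0.4412, T=0.252, ωT=0.798941, cosh=1.336495, sinh=0.886690; start (x,ẋ)=(0.175221, 0.063373) → end (x,ẋ)=(0.103444, -0.663012)

x = 0.1034, ẋ = -0.6630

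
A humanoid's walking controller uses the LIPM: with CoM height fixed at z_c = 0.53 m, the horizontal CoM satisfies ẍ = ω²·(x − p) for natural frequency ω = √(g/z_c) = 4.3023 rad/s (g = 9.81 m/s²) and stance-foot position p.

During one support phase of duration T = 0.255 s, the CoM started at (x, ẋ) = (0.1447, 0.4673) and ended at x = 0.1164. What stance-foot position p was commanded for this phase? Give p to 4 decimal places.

p = 0.4048

ωT = 4.3023·0.255 = 1.097087; cosh(ωT) = 1.664634, sinh(ωT) = 1.330792
x(T) = p + (x₀−p)·cosh(ωT) + (ẋ₀/ω)·sinh(ωT) ⇒ p·(1 − cosh) = x(T) − x₀·cosh − (ẋ₀/ω)·sinh
numerator   = 0.1164 − (0.1447)·1.664634 − (0.4673/4.3023)·1.330792 = -0.269018
denominator = 1 − 1.664634 = -0.664634
p = -0.269018 / -0.664634 = 0.4048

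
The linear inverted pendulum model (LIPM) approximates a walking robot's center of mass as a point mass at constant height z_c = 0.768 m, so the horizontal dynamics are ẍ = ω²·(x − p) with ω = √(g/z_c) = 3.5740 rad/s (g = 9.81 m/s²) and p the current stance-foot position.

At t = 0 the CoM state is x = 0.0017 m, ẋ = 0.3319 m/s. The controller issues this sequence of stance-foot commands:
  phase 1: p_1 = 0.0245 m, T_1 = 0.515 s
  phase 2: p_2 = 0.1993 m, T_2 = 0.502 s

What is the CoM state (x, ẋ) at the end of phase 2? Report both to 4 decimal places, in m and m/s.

x = 0.9851, ẋ = 2.9231

phase 1: p=0.0245, T=0.515, ωT=1.840610, cosh=3.229550, sinh=3.070830; start (x,ẋ)=(0.001700, 0.331900) → end (x,ẋ)=(0.236039, 0.821654)
phase 2: p=0.1993, T=0.502, ωT=1.794148, cosh=3.090309, sinh=2.924040; start (x,ẋ)=(0.236039, 0.821654) → end (x,ẋ)=(0.985066, 2.923110)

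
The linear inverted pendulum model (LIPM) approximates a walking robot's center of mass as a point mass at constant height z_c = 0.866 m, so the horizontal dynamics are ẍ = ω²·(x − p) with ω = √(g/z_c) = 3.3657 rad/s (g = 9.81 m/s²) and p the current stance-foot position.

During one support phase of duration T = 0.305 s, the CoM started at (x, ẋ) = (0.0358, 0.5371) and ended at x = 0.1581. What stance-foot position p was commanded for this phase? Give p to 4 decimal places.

p = 0.1608

ωT = 3.3657·0.305 = 1.026539; cosh(ωT) = 1.574816, sinh(ωT) = 1.216571
x(T) = p + (x₀−p)·cosh(ωT) + (ẋ₀/ω)·sinh(ωT) ⇒ p·(1 − cosh) = x(T) − x₀·cosh − (ẋ₀/ω)·sinh
numerator   = 0.1581 − (0.0358)·1.574816 − (0.5371/3.3657)·1.216571 = -0.092419
denominator = 1 − 1.574816 = -0.574816
p = -0.092419 / -0.574816 = 0.1608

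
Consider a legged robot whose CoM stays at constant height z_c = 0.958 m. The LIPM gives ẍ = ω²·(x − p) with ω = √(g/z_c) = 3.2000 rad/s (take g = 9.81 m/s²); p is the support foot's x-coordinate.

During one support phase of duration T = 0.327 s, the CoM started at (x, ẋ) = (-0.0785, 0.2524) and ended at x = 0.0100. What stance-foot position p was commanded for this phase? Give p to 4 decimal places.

ωT = 3.2000·0.327 = 1.046400; cosh(ωT) = 1.599291, sinh(ωT) = 1.248091
x(T) = p + (x₀−p)·cosh(ωT) + (ẋ₀/ω)·sinh(ωT) ⇒ p·(1 − cosh) = x(T) − x₀·cosh − (ẋ₀/ω)·sinh
numerator   = 0.0100 − (-0.0785)·1.599291 − (0.2524/3.2000)·1.248091 = 0.037101
denominator = 1 − 1.599291 = -0.599291
p = 0.037101 / -0.599291 = -0.0619

p = -0.0619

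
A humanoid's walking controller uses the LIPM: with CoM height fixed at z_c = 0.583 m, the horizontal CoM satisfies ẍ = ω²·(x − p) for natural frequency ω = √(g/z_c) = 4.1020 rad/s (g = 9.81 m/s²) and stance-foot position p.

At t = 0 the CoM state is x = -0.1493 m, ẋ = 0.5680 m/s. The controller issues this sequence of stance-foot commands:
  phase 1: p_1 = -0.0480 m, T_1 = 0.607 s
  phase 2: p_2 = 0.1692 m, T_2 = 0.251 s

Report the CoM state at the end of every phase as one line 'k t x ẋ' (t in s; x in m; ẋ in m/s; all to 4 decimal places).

phase 1: p=-0.0480, T=0.607, ωT=2.489914, cosh=6.071578, sinh=5.988661; start (x,ẋ)=(-0.149300, 0.568000) → end (x,ẋ)=(0.166193, 0.960172)
phase 2: p=0.1692, T=0.251, ωT=1.029602, cosh=1.578550, sinh=1.221401; start (x,ẋ)=(0.166193, 0.960172) → end (x,ẋ)=(0.450352, 1.500616)

1 0.6070 0.1662 0.9602
2 0.8580 0.4504 1.5006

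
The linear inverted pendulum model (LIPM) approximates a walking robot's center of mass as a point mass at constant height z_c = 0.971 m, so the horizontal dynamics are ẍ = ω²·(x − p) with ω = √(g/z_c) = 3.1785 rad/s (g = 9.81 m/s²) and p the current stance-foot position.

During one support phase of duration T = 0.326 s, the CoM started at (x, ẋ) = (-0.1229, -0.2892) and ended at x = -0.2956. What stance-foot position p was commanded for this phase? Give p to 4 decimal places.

ωT = 3.1785·0.326 = 1.036191; cosh(ωT) = 1.586632, sinh(ωT) = 1.231829
x(T) = p + (x₀−p)·cosh(ωT) + (ẋ₀/ω)·sinh(ωT) ⇒ p·(1 − cosh) = x(T) − x₀·cosh − (ẋ₀/ω)·sinh
numerator   = -0.2956 − (-0.1229)·1.586632 − (-0.2892/3.1785)·1.231829 = 0.011477
denominator = 1 − 1.586632 = -0.586632
p = 0.011477 / -0.586632 = -0.0196

p = -0.0196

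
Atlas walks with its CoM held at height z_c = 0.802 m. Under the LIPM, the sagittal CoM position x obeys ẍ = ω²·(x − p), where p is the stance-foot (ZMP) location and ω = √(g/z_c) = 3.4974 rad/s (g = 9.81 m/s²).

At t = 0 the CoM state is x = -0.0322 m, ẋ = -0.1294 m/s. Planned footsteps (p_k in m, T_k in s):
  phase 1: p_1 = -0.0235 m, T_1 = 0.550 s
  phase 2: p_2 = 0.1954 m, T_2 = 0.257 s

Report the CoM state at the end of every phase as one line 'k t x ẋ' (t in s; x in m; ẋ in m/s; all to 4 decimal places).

1 0.5500 -0.1778 -0.5543
2 0.8070 -0.5015 -2.1315

phase 1: p=-0.0235, T=0.550, ωT=1.923570, cosh=3.495719, sinh=3.349634; start (x,ẋ)=(-0.032200, -0.129400) → end (x,ẋ)=(-0.177846, -0.554267)
phase 2: p=0.1954, T=0.257, ωT=0.898832, cosh=1.431888, sinh=1.024843; start (x,ẋ)=(-0.177846, -0.554267) → end (x,ẋ)=(-0.501463, -2.131467)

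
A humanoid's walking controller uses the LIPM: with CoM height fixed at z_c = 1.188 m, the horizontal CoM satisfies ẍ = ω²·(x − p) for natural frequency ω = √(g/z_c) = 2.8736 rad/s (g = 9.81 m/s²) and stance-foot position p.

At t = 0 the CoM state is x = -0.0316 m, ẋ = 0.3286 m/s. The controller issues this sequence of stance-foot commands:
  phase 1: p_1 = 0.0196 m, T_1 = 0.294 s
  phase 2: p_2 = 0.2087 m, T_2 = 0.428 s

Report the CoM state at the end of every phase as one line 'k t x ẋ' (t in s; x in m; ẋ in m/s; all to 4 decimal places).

phase 1: p=0.0196, T=0.294, ωT=0.844838, cosh=1.378614, sinh=0.948987; start (x,ẋ)=(-0.031600, 0.328600) → end (x,ẋ)=(0.057533, 0.313390)
phase 2: p=0.2087, T=0.428, ωT=1.229901, cosh=1.856606, sinh=1.564284; start (x,ẋ)=(0.057533, 0.313390) → end (x,ẋ)=(0.098640, -0.097674)

1 0.2940 0.0575 0.3134
2 0.7220 0.0986 -0.0977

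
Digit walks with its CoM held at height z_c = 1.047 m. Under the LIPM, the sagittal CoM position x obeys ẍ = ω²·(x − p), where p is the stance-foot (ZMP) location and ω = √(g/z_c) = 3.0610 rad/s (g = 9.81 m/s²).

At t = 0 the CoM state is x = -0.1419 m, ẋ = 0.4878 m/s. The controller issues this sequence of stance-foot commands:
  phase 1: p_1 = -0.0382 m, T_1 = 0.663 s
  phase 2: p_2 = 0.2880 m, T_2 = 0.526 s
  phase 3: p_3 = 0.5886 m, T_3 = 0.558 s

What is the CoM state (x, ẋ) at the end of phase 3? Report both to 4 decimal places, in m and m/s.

phase 1: p=-0.0382, T=0.663, ωT=2.029443, cosh=3.870628, sinh=3.739219; start (x,ẋ)=(-0.141900, 0.487800) → end (x,ẋ)=(0.156297, 0.701168)
phase 2: p=0.2880, T=0.526, ωT=1.610086, cosh=2.601556, sinh=2.401686; start (x,ẋ)=(0.156297, 0.701168) → end (x,ẋ)=(0.495509, 0.855903)
phase 3: p=0.5886, T=0.558, ωT=1.708038, cosh=2.849673, sinh=2.668452; start (x,ẋ)=(0.495509, 0.855903) → end (x,ẋ)=(1.069460, 1.678659)

x = 1.0695, ẋ = 1.6787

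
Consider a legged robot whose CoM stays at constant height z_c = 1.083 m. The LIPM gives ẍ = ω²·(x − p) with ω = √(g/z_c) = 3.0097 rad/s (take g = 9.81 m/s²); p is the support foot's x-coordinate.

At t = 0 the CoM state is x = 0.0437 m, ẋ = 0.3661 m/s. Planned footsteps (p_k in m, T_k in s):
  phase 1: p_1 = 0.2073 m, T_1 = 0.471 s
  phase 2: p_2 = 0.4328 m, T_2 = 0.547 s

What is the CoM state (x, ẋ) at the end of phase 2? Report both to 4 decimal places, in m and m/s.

phase 1: p=0.2073, T=0.471, ωT=1.417569, cosh=2.184688, sinh=1.942386; start (x,ẋ)=(0.043700, 0.366100) → end (x,ẋ)=(0.086157, -0.156591)
phase 2: p=0.4328, T=0.547, ωT=1.646306, cosh=2.690270, sinh=2.497510; start (x,ẋ)=(0.086157, -0.156591) → end (x,ẋ)=(-0.629706, -3.026904)

x = -0.6297, ẋ = -3.0269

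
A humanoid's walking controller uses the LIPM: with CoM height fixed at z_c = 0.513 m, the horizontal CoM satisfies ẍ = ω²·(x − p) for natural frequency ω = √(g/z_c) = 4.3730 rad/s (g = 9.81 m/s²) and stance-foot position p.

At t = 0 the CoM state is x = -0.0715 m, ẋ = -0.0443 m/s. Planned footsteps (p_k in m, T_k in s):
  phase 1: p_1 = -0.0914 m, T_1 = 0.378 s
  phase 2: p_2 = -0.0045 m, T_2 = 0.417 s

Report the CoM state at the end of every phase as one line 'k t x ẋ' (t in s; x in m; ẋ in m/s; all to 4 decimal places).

phase 1: p=-0.0914, T=0.378, ωT=1.652994, cosh=2.707034, sinh=2.515559; start (x,ẋ)=(-0.071500, -0.044300) → end (x,ẋ)=(-0.063013, 0.098989)
phase 2: p=-0.0045, T=0.417, ωT=1.823541, cosh=3.177602, sinh=3.016149; start (x,ẋ)=(-0.063013, 0.098989) → end (x,ẋ)=(-0.122158, -0.457223)

1 0.3780 -0.0630 0.0990
2 0.7950 -0.1222 -0.4572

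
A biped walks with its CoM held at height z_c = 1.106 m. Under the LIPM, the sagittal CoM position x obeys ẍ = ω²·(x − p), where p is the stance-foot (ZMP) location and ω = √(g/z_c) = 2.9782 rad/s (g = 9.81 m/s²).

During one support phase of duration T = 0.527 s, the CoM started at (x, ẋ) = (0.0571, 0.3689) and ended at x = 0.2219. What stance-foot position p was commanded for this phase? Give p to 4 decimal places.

ωT = 2.9782·0.527 = 1.569511; cosh(ωT) = 2.506224, sinh(ωT) = 2.298077
x(T) = p + (x₀−p)·cosh(ωT) + (ẋ₀/ω)·sinh(ωT) ⇒ p·(1 − cosh) = x(T) − x₀·cosh − (ẋ₀/ω)·sinh
numerator   = 0.2219 − (0.0571)·2.506224 − (0.3689/2.9782)·2.298077 = -0.205861
denominator = 1 − 2.506224 = -1.506224
p = -0.205861 / -1.506224 = 0.1367

p = 0.1367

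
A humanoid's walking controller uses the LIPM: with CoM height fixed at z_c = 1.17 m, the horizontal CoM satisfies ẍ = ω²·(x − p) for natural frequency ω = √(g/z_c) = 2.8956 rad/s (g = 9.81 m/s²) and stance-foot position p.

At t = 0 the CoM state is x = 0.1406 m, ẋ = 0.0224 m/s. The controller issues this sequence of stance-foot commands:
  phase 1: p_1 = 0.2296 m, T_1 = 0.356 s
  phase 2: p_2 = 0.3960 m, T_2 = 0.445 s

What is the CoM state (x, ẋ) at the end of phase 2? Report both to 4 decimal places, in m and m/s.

x = -0.3467, ẋ = -1.9902

phase 1: p=0.2296, T=0.356, ωT=1.030834, cosh=1.580056, sinh=1.223346; start (x,ẋ)=(0.140600, 0.022400) → end (x,ẋ)=(0.098439, -0.279873)
phase 2: p=0.3960, T=0.445, ωT=1.288542, cosh=1.951583, sinh=1.675911; start (x,ẋ)=(0.098439, -0.279873) → end (x,ẋ)=(-0.346700, -1.990192)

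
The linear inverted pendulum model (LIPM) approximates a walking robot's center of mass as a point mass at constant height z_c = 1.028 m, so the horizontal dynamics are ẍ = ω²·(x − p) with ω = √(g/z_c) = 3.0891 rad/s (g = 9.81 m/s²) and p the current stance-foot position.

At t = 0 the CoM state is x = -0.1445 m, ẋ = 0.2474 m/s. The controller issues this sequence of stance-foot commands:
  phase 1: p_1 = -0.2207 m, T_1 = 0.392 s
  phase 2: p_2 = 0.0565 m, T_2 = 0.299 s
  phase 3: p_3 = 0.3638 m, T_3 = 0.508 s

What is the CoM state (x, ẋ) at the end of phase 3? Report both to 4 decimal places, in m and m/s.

x = 1.0786, ẋ = 2.4768

phase 1: p=-0.2207, T=0.392, ωT=1.210927, cosh=1.827258, sinh=1.529337; start (x,ẋ)=(-0.144500, 0.247400) → end (x,ẋ)=(0.041019, 0.812053)
phase 2: p=0.0565, T=0.299, ωT=0.923641, cosh=1.457757, sinh=1.060686; start (x,ẋ)=(0.041019, 0.812053) → end (x,ẋ)=(0.312762, 1.133051)
phase 3: p=0.3638, T=0.508, ωT=1.569263, cosh=2.505652, sinh=2.297454; start (x,ẋ)=(0.312762, 1.133051) → end (x,ẋ)=(1.078600, 2.476813)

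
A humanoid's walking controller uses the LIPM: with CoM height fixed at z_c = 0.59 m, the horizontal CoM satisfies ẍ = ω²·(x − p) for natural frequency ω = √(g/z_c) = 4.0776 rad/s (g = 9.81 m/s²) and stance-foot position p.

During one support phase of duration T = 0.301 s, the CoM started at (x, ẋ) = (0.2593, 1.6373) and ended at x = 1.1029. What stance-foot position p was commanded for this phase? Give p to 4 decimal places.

p = 0.0044

ωT = 4.0776·0.301 = 1.227358; cosh(ωT) = 1.852634, sinh(ωT) = 1.559568
x(T) = p + (x₀−p)·cosh(ωT) + (ẋ₀/ω)·sinh(ωT) ⇒ p·(1 − cosh) = x(T) − x₀·cosh − (ẋ₀/ω)·sinh
numerator   = 1.1029 − (0.2593)·1.852634 − (1.6373/4.0776)·1.559568 = -0.003709
denominator = 1 − 1.852634 = -0.852634
p = -0.003709 / -0.852634 = 0.0044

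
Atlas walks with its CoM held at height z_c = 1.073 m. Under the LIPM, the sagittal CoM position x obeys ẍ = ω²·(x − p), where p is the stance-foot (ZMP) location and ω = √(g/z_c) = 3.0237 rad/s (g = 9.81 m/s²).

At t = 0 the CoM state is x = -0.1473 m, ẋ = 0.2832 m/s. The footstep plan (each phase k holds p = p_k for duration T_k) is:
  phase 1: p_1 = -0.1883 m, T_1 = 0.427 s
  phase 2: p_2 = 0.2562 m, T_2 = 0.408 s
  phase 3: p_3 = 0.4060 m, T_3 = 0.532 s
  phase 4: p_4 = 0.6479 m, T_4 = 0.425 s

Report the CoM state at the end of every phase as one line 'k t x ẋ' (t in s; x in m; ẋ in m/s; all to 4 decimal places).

phase 1: p=-0.1883, T=0.427, ωT=1.291120, cosh=1.955910, sinh=1.680947; start (x,ẋ)=(-0.147300, 0.283200) → end (x,ẋ)=(0.049330, 0.762304)
phase 2: p=0.2562, T=0.408, ωT=1.233670, cosh=1.862515, sinh=1.571293; start (x,ẋ)=(0.049330, 0.762304) → end (x,ẋ)=(0.267039, 0.436938)
phase 3: p=0.4060, T=0.532, ωT=1.608608, cosh=2.598010, sinh=2.397844; start (x,ẋ)=(0.267039, 0.436938) → end (x,ẋ)=(0.391478, 0.127654)
phase 4: p=0.6479, T=0.425, ωT=1.285072, cosh=1.945780, sinh=1.669150; start (x,ẋ)=(0.391478, 0.127654) → end (x,ẋ)=(0.219427, -1.045778)

1 0.4270 0.0493 0.7623
2 0.8350 0.2670 0.4369
3 1.3670 0.3915 0.1277
4 1.7920 0.2194 -1.0458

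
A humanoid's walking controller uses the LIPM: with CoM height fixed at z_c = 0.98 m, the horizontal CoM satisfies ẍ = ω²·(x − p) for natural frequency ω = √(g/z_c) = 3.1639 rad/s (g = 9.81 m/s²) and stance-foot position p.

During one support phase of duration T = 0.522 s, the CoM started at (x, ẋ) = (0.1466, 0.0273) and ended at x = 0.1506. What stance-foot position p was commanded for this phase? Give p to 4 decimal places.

p = 0.1570

ωT = 3.1639·0.522 = 1.651556; cosh(ωT) = 2.703419, sinh(ωT) = 2.511668
x(T) = p + (x₀−p)·cosh(ωT) + (ẋ₀/ω)·sinh(ωT) ⇒ p·(1 − cosh) = x(T) − x₀·cosh − (ẋ₀/ω)·sinh
numerator   = 0.1506 − (0.1466)·2.703419 − (0.0273/3.1639)·2.511668 = -0.267393
denominator = 1 − 2.703419 = -1.703419
p = -0.267393 / -1.703419 = 0.1570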